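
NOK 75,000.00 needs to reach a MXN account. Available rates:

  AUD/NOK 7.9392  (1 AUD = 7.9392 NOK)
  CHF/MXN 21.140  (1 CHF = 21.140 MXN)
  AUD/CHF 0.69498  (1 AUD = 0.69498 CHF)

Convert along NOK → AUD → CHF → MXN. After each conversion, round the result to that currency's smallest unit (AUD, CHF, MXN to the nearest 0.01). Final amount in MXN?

MXN 138,791.29

NOK 75,000.00 ÷ 7.9392 = AUD 9,446.80
AUD 9,446.80 × 0.69498 = CHF 6,565.34
CHF 6,565.34 × 21.140 = MXN 138,791.29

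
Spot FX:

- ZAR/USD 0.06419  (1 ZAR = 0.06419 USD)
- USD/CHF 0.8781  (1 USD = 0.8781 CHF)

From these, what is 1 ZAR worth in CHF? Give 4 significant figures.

ZAR/CHF = 0.05637

1 ZAR × 0.06419 = 0.06419 USD
0.06419 USD × 0.8781 = 0.0563652 CHF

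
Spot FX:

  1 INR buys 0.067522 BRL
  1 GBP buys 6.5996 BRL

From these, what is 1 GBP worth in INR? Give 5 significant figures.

GBP/INR = 97.740

1 GBP × 6.5996 = 6.5996 BRL
6.5996 BRL ÷ 0.067522 = 97.74 INR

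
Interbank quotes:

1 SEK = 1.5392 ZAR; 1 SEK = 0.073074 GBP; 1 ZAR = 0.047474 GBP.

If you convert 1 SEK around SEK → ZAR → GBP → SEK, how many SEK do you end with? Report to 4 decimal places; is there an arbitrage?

Around SEK → ZAR → GBP → SEK: 1 × 1.5392 × 0.047474 ÷ 0.073074 = 0.999972
Product ≈ 1 (deviation 0.003%, within rounding noise).

1.0000 (no arbitrage)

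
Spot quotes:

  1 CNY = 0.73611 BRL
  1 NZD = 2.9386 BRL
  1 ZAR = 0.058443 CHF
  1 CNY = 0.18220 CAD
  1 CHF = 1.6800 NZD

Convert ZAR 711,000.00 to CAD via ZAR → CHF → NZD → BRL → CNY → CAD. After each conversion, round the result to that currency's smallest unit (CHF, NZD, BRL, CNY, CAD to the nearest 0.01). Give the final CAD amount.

CAD 50,775.88

ZAR 711,000.00 × 0.058443 = CHF 41,552.97
CHF 41,552.97 × 1.6800 = NZD 69,808.99
NZD 69,808.99 × 2.9386 = BRL 205,140.70
BRL 205,140.70 ÷ 0.73611 = CNY 278,682.13
CNY 278,682.13 × 0.18220 = CAD 50,775.88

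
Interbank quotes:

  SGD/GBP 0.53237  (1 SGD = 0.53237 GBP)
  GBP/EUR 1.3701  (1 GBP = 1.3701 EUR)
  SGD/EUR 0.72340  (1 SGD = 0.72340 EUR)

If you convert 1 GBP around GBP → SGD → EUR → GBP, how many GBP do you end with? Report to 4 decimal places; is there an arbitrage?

Around GBP → SGD → EUR → GBP: 1 ÷ 0.53237 × 0.72340 ÷ 1.3701 = 0.991774
Product < 1; profitable direction is GBP → EUR → SGD → GBP.

0.9918 (arbitrage exists)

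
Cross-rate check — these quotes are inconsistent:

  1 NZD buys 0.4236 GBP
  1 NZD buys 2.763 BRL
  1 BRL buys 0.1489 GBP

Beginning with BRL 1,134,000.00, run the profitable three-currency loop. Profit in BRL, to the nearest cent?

Profitable loop is BRL → NZD → GBP → BRL:
BRL 1,134,000.00 ÷ 2.763 = NZD 410,423.45
NZD 410,423.45 × 0.4236 = GBP 173,855.37
GBP 173,855.37 ÷ 0.1489 = BRL 1,167,598.22
Profit = BRL 1,167,598.22 − BRL 1,134,000.00

Profit: BRL 33,598.22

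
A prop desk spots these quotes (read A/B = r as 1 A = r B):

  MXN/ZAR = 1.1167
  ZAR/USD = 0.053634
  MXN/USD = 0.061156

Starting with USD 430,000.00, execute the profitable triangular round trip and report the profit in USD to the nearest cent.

Profit: USD 9,067.03

Profitable loop is USD → ZAR → MXN → USD:
USD 430,000.00 ÷ 0.053634 = ZAR 8,017,302.46
ZAR 8,017,302.46 ÷ 1.1167 = MXN 7,179,459.53
MXN 7,179,459.53 × 0.061156 = USD 439,067.03
Profit = USD 439,067.03 − USD 430,000.00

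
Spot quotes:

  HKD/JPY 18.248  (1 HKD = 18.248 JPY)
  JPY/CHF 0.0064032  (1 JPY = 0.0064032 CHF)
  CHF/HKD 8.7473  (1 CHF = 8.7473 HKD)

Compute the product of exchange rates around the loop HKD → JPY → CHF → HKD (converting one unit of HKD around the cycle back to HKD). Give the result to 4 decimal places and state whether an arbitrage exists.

1.0221 (arbitrage exists)

Around HKD → JPY → CHF → HKD: 1 × 18.248 × 0.0064032 × 8.7473 = 1.022083
Product > 1; profitable direction is HKD → JPY → CHF → HKD.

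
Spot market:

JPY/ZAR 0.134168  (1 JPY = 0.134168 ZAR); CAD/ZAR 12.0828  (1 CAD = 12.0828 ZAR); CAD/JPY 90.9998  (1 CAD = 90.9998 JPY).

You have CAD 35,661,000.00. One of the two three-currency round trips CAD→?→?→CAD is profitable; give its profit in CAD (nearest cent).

Profit: CAD 373,235.65

Profitable loop is CAD → JPY → ZAR → CAD:
CAD 35,661,000.00 × 90.9998 = JPY 3,245,143,868
JPY 3,245,143,868 × 0.134168 = ZAR 435,394,462.45
ZAR 435,394,462.45 ÷ 12.0828 = CAD 36,034,235.65
Profit = CAD 36,034,235.65 − CAD 35,661,000.00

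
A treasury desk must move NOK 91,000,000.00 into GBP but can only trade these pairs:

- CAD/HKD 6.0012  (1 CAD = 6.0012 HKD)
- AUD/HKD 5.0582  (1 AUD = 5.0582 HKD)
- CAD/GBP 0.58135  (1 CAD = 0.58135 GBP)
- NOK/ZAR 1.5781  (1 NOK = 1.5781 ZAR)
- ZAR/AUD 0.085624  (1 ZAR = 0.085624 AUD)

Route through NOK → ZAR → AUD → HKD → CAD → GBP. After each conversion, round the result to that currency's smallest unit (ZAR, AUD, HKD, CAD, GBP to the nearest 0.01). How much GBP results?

GBP 6,025,137.99

NOK 91,000,000.00 × 1.5781 = ZAR 143,607,100.00
ZAR 143,607,100.00 × 0.085624 = AUD 12,296,214.33
AUD 12,296,214.33 × 5.0582 = HKD 62,196,711.32
HKD 62,196,711.32 ÷ 6.0012 = CAD 10,364,045.74
CAD 10,364,045.74 × 0.58135 = GBP 6,025,137.99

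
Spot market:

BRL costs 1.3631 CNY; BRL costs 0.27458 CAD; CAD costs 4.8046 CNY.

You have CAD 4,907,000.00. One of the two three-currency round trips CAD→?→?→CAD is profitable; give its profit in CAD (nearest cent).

Profit: CAD 163,112.99

Profitable loop is CAD → BRL → CNY → CAD:
CAD 4,907,000.00 ÷ 0.27458 = BRL 17,870,930.15
BRL 17,870,930.15 × 1.3631 = CNY 24,359,864.88
CNY 24,359,864.88 ÷ 4.8046 = CAD 5,070,112.99
Profit = CAD 5,070,112.99 − CAD 4,907,000.00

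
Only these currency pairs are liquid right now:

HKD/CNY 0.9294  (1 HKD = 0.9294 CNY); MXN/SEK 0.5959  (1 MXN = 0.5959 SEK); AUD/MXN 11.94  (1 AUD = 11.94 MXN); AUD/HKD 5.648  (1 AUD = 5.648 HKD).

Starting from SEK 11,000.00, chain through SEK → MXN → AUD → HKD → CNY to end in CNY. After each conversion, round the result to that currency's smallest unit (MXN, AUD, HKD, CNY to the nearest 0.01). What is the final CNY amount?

CNY 8,115.45

SEK 11,000.00 ÷ 0.5959 = MXN 18,459.47
MXN 18,459.47 ÷ 11.94 = AUD 1,546.02
AUD 1,546.02 × 5.648 = HKD 8,731.92
HKD 8,731.92 × 0.9294 = CNY 8,115.45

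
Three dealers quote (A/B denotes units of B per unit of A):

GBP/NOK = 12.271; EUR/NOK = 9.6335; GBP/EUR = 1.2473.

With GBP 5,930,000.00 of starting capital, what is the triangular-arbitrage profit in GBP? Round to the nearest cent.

Profitable loop is GBP → NOK → EUR → GBP:
GBP 5,930,000.00 × 12.271 = NOK 72,767,030.00
NOK 72,767,030.00 ÷ 9.6335 = EUR 7,553,540.25
EUR 7,553,540.25 ÷ 1.2473 = GBP 6,055,912.97
Profit = GBP 6,055,912.97 − GBP 5,930,000.00

Profit: GBP 125,912.97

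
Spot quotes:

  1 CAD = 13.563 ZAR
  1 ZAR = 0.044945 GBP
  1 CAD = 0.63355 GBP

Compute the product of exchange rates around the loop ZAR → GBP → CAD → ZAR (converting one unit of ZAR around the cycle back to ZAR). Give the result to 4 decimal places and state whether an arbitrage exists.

0.9622 (arbitrage exists)

Around ZAR → GBP → CAD → ZAR: 1 × 0.044945 ÷ 0.63355 × 13.563 = 0.962180
Product < 1; profitable direction is ZAR → CAD → GBP → ZAR.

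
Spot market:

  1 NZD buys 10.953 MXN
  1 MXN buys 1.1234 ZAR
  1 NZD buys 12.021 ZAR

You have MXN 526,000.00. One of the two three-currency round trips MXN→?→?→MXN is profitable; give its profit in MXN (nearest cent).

Profitable loop is MXN → ZAR → NZD → MXN:
MXN 526,000.00 × 1.1234 = ZAR 590,908.40
ZAR 590,908.40 ÷ 12.021 = NZD 49,156.34
NZD 49,156.34 × 10.953 = MXN 538,409.43
Profit = MXN 538,409.43 − MXN 526,000.00

Profit: MXN 12,409.43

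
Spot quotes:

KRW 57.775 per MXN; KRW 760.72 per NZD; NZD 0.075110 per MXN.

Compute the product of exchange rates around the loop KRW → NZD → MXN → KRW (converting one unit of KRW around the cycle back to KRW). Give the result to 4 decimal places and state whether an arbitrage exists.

1.0112 (arbitrage exists)

Around KRW → NZD → MXN → KRW: 1 ÷ 760.72 ÷ 0.075110 × 57.775 = 1.011154
Product > 1; profitable direction is KRW → NZD → MXN → KRW.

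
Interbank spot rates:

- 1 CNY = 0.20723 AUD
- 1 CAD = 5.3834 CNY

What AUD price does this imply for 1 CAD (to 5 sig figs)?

CAD/AUD = 1.1156

1 CAD × 5.3834 = 5.3834 CNY
5.3834 CNY × 0.20723 = 1.1156 AUD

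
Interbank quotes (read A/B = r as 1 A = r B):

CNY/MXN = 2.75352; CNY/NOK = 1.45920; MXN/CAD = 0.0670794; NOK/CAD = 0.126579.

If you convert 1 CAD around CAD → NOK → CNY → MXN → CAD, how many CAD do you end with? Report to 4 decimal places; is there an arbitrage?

1.0000 (no arbitrage)

Around CAD → NOK → CNY → MXN → CAD: 1 ÷ 0.126579 ÷ 1.45920 × 2.75352 × 0.0670794 = 1.000002
Product ≈ 1 (deviation 0.000%, within rounding noise).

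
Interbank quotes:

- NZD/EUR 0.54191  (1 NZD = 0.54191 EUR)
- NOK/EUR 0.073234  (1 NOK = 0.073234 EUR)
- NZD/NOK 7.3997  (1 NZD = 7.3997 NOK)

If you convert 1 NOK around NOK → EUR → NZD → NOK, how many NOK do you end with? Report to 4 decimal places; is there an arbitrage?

1.0000 (no arbitrage)

Around NOK → EUR → NZD → NOK: 1 × 0.073234 ÷ 0.54191 × 7.3997 = 0.999999
Product ≈ 1 (deviation 0.000%, within rounding noise).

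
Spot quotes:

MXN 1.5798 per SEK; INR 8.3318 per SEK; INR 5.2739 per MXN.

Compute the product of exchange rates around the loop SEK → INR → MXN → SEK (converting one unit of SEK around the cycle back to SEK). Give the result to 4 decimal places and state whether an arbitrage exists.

1.0000 (no arbitrage)

Around SEK → INR → MXN → SEK: 1 × 8.3318 ÷ 5.2739 ÷ 1.5798 = 1.000011
Product ≈ 1 (deviation 0.001%, within rounding noise).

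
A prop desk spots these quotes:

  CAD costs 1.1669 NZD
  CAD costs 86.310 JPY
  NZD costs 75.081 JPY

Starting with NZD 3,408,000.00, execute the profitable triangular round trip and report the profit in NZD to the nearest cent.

Profitable loop is NZD → JPY → CAD → NZD:
NZD 3,408,000.00 × 75.081 = JPY 255,876,048
JPY 255,876,048 ÷ 86.310 = CAD 2,964,616.48
CAD 2,964,616.48 × 1.1669 = NZD 3,459,410.97
Profit = NZD 3,459,410.97 − NZD 3,408,000.00

Profit: NZD 51,410.97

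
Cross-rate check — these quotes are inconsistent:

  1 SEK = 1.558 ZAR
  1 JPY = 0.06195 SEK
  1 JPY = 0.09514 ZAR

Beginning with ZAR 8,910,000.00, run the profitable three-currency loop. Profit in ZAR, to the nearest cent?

Profitable loop is ZAR → JPY → SEK → ZAR:
ZAR 8,910,000.00 ÷ 0.09514 = JPY 93,651,461
JPY 93,651,461 × 0.06195 = SEK 5,801,708.01
SEK 5,801,708.01 × 1.558 = ZAR 9,039,061.08
Profit = ZAR 9,039,061.08 − ZAR 8,910,000.00

Profit: ZAR 129,061.08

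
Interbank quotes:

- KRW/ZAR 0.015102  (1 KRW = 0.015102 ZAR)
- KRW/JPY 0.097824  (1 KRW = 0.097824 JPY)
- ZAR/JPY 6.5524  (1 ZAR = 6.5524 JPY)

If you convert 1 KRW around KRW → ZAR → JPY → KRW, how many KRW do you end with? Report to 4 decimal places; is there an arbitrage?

Around KRW → ZAR → JPY → KRW: 1 × 0.015102 × 6.5524 ÷ 0.097824 = 1.011555
Product > 1; profitable direction is KRW → ZAR → JPY → KRW.

1.0116 (arbitrage exists)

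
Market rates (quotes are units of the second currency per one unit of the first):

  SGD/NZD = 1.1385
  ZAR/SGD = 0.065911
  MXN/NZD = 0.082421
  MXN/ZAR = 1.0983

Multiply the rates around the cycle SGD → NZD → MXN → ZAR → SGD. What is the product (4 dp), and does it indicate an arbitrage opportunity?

0.9999 (no arbitrage)

Around SGD → NZD → MXN → ZAR → SGD: 1 × 1.1385 ÷ 0.082421 × 1.0983 × 0.065911 = 0.999940
Product ≈ 1 (deviation 0.006%, within rounding noise).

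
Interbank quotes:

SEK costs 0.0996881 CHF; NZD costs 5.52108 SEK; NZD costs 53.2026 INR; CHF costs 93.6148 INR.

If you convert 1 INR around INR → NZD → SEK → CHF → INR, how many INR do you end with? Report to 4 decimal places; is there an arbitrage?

0.9685 (arbitrage exists)

Around INR → NZD → SEK → CHF → INR: 1 ÷ 53.2026 × 5.52108 × 0.0996881 × 93.6148 = 0.968454
Product < 1; profitable direction is INR → CHF → SEK → NZD → INR.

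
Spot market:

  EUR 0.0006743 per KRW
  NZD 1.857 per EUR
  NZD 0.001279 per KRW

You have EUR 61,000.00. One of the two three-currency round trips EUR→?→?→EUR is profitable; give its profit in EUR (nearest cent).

Profitable loop is EUR → KRW → NZD → EUR:
EUR 61,000.00 ÷ 0.0006743 = KRW 90,464,185
KRW 90,464,185 × 0.001279 = NZD 115,703.69
NZD 115,703.69 ÷ 1.857 = EUR 62,306.78
Profit = EUR 62,306.78 − EUR 61,000.00

Profit: EUR 1,306.78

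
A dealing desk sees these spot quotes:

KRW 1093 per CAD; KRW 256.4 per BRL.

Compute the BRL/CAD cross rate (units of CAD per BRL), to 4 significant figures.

BRL/CAD = 0.2346

1 BRL × 256.4 = 256.4 KRW
256.4 KRW ÷ 1093 = 0.234584 CAD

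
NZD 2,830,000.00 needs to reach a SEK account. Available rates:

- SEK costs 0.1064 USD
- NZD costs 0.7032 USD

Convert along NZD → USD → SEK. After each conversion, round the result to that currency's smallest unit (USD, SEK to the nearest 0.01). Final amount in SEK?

SEK 18,703,533.83

NZD 2,830,000.00 × 0.7032 = USD 1,990,056.00
USD 1,990,056.00 ÷ 0.1064 = SEK 18,703,533.83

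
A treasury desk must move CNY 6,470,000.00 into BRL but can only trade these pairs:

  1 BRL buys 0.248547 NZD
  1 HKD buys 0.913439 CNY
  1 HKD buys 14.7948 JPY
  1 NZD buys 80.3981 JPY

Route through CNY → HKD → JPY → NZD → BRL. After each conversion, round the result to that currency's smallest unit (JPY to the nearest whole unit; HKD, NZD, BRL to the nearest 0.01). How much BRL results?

CNY 6,470,000.00 ÷ 0.913439 = HKD 7,083,122.14
HKD 7,083,122.14 × 14.7948 = JPY 104,793,375
JPY 104,793,375 ÷ 80.3981 = NZD 1,303,430.99
NZD 1,303,430.99 ÷ 0.248547 = BRL 5,244,203.27

BRL 5,244,203.27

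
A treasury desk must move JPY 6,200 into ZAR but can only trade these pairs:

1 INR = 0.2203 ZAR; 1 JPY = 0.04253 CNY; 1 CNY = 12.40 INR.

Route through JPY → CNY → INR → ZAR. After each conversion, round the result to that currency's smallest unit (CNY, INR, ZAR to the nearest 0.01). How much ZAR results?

ZAR 720.33

JPY 6,200 × 0.04253 = CNY 263.69
CNY 263.69 × 12.40 = INR 3,269.76
INR 3,269.76 × 0.2203 = ZAR 720.33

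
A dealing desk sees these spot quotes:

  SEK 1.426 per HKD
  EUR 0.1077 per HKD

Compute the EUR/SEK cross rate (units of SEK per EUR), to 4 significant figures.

1 EUR ÷ 0.1077 = 9.28505 HKD
9.28505 HKD × 1.426 = 13.2405 SEK

EUR/SEK = 13.24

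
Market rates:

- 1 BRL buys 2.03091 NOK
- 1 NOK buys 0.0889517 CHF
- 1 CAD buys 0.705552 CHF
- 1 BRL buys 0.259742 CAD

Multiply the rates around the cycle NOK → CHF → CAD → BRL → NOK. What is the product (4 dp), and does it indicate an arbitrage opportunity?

Around NOK → CHF → CAD → BRL → NOK: 1 × 0.0889517 ÷ 0.705552 ÷ 0.259742 × 2.03091 = 0.985766
Product < 1; profitable direction is NOK → BRL → CAD → CHF → NOK.

0.9858 (arbitrage exists)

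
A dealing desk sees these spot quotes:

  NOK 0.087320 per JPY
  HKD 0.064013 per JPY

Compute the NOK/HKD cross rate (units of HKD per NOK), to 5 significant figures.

NOK/HKD = 0.73309

1 NOK ÷ 0.087320 = 11.4521 JPY
11.4521 JPY × 0.064013 = 0.733085 HKD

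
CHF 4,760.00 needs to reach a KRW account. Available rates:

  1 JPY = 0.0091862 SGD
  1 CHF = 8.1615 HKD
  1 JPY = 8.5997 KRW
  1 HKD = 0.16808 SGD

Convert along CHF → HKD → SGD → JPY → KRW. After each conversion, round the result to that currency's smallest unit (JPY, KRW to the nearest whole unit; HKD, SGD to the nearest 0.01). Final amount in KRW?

KRW 6,112,804

CHF 4,760.00 × 8.1615 = HKD 38,848.74
HKD 38,848.74 × 0.16808 = SGD 6,529.70
SGD 6,529.70 ÷ 0.0091862 = JPY 710,816
JPY 710,816 × 8.5997 = KRW 6,112,804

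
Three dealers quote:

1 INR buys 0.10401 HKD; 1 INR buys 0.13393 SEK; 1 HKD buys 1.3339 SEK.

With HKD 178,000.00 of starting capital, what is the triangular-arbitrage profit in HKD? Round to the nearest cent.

Profit: HKD 6,391.33

Profitable loop is HKD → SEK → INR → HKD:
HKD 178,000.00 × 1.3339 = SEK 237,434.20
SEK 237,434.20 ÷ 0.13393 = INR 1,772,823.12
INR 1,772,823.12 × 0.10401 = HKD 184,391.33
Profit = HKD 184,391.33 − HKD 178,000.00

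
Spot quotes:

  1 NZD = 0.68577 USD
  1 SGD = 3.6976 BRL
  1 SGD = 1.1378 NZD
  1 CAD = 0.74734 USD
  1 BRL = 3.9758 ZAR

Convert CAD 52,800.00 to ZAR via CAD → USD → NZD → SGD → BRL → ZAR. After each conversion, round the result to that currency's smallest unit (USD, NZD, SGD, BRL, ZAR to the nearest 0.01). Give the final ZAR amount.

ZAR 743,450.71

CAD 52,800.00 × 0.74734 = USD 39,459.55
USD 39,459.55 ÷ 0.68577 = NZD 57,540.50
NZD 57,540.50 ÷ 1.1378 = SGD 50,571.72
SGD 50,571.72 × 3.6976 = BRL 186,993.99
BRL 186,993.99 × 3.9758 = ZAR 743,450.71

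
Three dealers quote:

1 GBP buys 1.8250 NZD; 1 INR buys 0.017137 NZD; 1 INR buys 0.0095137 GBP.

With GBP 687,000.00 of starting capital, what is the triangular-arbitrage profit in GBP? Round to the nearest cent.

Profitable loop is GBP → NZD → INR → GBP:
GBP 687,000.00 × 1.8250 = NZD 1,253,775.00
NZD 1,253,775.00 ÷ 0.017137 = INR 73,161,871.97
INR 73,161,871.97 × 0.0095137 = GBP 696,040.10
Profit = GBP 696,040.10 − GBP 687,000.00

Profit: GBP 9,040.10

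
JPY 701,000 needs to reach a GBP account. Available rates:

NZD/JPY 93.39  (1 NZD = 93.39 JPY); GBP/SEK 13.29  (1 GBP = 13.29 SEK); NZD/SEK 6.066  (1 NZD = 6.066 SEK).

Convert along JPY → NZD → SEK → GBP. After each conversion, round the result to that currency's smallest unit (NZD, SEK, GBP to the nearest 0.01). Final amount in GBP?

JPY 701,000 ÷ 93.39 = NZD 7,506.16
NZD 7,506.16 × 6.066 = SEK 45,532.37
SEK 45,532.37 ÷ 13.29 = GBP 3,426.06

GBP 3,426.06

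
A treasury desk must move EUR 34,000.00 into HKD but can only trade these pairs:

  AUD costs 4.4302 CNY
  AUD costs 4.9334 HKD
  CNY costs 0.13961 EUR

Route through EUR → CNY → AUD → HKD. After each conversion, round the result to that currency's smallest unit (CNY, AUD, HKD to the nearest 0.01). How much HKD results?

EUR 34,000.00 ÷ 0.13961 = CNY 243,535.56
CNY 243,535.56 ÷ 4.4302 = AUD 54,971.69
AUD 54,971.69 × 4.9334 = HKD 271,197.34

HKD 271,197.34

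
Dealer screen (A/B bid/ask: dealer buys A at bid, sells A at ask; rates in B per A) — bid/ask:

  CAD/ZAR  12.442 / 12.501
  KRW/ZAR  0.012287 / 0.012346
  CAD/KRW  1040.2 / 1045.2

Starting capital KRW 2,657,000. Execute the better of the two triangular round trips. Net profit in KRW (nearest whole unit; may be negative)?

Best loop KRW → ZAR → CAD → KRW:
KRW 2,657,000 × 0.012287 (sell KRW at bid) = ZAR 32,646.56
ZAR 32,646.56 ÷ 12.501 (buy CAD at ask) = CAD 2,611.52
CAD 2,611.52 × 1040.2 (sell CAD at bid) = KRW 2,716,499

Net profit: KRW 59,499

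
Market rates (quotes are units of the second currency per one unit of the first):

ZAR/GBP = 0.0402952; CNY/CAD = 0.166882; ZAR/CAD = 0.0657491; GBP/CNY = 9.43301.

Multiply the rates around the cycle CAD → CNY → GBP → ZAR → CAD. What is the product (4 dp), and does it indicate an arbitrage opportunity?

Around CAD → CNY → GBP → ZAR → CAD: 1 ÷ 0.166882 ÷ 9.43301 ÷ 0.0402952 × 0.0657491 = 1.036518
Product > 1; profitable direction is CAD → CNY → GBP → ZAR → CAD.

1.0365 (arbitrage exists)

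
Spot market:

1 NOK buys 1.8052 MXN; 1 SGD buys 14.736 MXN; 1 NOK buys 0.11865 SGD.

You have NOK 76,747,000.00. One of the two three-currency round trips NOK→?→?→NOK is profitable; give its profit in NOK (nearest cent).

Profit: NOK 2,492,071.43

Profitable loop is NOK → MXN → SGD → NOK:
NOK 76,747,000.00 × 1.8052 = MXN 138,543,684.40
MXN 138,543,684.40 ÷ 14.736 = SGD 9,401,715.83
SGD 9,401,715.83 ÷ 0.11865 = NOK 79,239,071.43
Profit = NOK 79,239,071.43 − NOK 76,747,000.00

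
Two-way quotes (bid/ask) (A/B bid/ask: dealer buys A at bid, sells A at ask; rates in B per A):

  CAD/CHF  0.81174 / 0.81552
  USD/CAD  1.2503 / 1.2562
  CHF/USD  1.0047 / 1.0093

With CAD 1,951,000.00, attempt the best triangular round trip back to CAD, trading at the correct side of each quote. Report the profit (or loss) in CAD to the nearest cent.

Best loop CAD → CHF → USD → CAD:
CAD 1,951,000.00 × 0.81174 (sell CAD at bid) = CHF 1,583,704.74
CHF 1,583,704.74 × 1.0047 (sell CHF at bid) = USD 1,591,148.15
USD 1,591,148.15 × 1.2503 (sell USD at bid) = CAD 1,989,412.53

Net profit: CAD 38,412.53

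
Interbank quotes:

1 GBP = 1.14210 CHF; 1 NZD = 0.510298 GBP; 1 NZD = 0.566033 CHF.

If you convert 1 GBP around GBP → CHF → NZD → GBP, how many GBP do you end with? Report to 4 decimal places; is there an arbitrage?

Around GBP → CHF → NZD → GBP: 1 × 1.14210 ÷ 0.566033 × 0.510298 = 1.029642
Product > 1; profitable direction is GBP → CHF → NZD → GBP.

1.0296 (arbitrage exists)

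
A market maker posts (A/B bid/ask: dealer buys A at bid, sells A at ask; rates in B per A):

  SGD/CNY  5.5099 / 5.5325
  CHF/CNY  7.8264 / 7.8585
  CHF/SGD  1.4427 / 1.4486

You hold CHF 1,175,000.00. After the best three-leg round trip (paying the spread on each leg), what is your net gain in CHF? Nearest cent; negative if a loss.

Best loop CHF → SGD → CNY → CHF:
CHF 1,175,000.00 × 1.4427 (sell CHF at bid) = SGD 1,695,172.50
SGD 1,695,172.50 × 5.5099 (sell SGD at bid) = CNY 9,340,230.96
CNY 9,340,230.96 ÷ 7.8585 (buy CHF at ask) = CHF 1,188,551.37

Net profit: CHF 13,551.37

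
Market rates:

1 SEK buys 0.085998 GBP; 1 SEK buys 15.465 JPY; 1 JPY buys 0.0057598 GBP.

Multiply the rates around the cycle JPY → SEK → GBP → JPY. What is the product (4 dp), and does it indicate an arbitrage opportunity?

Around JPY → SEK → GBP → JPY: 1 ÷ 15.465 × 0.085998 ÷ 0.0057598 = 0.965453
Product < 1; profitable direction is JPY → GBP → SEK → JPY.

0.9655 (arbitrage exists)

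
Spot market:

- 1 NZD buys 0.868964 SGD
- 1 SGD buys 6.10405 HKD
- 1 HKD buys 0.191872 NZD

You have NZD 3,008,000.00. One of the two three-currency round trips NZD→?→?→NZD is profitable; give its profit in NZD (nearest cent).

Profitable loop is NZD → SGD → HKD → NZD:
NZD 3,008,000.00 × 0.868964 = SGD 2,613,843.71
SGD 2,613,843.71 × 6.10405 = HKD 15,955,032.71
HKD 15,955,032.71 × 0.191872 = NZD 3,061,324.04
Profit = NZD 3,061,324.04 − NZD 3,008,000.00

Profit: NZD 53,324.04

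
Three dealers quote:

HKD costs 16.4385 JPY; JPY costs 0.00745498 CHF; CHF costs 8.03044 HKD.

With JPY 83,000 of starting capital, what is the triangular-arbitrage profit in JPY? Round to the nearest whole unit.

Profit: JPY 1,339

Profitable loop is JPY → HKD → CHF → JPY:
JPY 83,000 ÷ 16.4385 = HKD 5,049.12
HKD 5,049.12 ÷ 8.03044 = CHF 628.75
CHF 628.75 ÷ 0.00745498 = JPY 84,339
Profit = JPY 84,339 − JPY 83,000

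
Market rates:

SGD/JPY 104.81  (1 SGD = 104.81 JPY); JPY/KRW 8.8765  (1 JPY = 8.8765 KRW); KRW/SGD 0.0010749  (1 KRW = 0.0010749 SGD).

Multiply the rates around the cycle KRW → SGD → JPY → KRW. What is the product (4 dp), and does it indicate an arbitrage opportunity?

1.0000 (no arbitrage)

Around KRW → SGD → JPY → KRW: 1 × 0.0010749 × 104.81 × 8.8765 = 1.000029
Product ≈ 1 (deviation 0.003%, within rounding noise).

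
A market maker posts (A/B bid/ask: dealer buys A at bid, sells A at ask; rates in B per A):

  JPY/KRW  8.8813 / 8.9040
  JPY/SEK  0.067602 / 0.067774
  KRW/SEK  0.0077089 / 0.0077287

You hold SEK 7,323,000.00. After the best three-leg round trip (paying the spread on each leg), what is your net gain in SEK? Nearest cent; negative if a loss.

Best loop SEK → JPY → KRW → SEK:
SEK 7,323,000.00 ÷ 0.067774 (buy JPY at ask) = JPY 108,050,285
JPY 108,050,285 × 8.8813 (sell JPY at bid) = KRW 959,626,994
KRW 959,626,994 × 0.0077089 (sell KRW at bid) = SEK 7,397,668.54

Net profit: SEK 74,668.54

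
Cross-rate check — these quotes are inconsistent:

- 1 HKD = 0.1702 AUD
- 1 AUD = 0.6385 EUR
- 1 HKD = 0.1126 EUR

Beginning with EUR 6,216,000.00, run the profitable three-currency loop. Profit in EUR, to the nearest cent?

Profitable loop is EUR → AUD → HKD → EUR:
EUR 6,216,000.00 ÷ 0.6385 = AUD 9,735,317.15
AUD 9,735,317.15 ÷ 0.1702 = HKD 57,199,278.20
HKD 57,199,278.20 × 0.1126 = EUR 6,440,638.73
Profit = EUR 6,440,638.73 − EUR 6,216,000.00

Profit: EUR 224,638.73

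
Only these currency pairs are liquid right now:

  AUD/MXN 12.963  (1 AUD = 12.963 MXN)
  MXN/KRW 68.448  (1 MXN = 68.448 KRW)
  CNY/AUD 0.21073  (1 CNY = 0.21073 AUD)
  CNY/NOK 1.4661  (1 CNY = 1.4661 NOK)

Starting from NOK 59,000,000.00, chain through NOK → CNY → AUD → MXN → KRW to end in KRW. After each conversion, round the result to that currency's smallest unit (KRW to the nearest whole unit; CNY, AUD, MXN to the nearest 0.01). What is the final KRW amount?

KRW 7,524,559,298

NOK 59,000,000.00 ÷ 1.4661 = CNY 40,242,821.09
CNY 40,242,821.09 × 0.21073 = AUD 8,480,369.69
AUD 8,480,369.69 × 12.963 = MXN 109,931,032.29
MXN 109,931,032.29 × 68.448 = KRW 7,524,559,298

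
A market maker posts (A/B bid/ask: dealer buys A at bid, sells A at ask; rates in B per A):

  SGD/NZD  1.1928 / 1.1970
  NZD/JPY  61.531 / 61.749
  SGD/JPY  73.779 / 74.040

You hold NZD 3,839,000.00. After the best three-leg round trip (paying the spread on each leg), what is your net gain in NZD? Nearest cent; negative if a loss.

Net result: NZD -6,988.56 (no profitable arbitrage after spreads)

Best loop NZD → SGD → JPY → NZD:
NZD 3,839,000.00 ÷ 1.1970 (buy SGD at ask) = SGD 3,207,184.63
SGD 3,207,184.63 × 73.779 (sell SGD at bid) = JPY 236,622,875
JPY 236,622,875 ÷ 61.749 (buy NZD at ask) = NZD 3,832,011.44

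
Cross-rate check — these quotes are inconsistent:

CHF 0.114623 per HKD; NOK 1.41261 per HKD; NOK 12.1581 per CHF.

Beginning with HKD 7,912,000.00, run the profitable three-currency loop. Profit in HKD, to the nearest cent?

Profitable loop is HKD → NOK → CHF → HKD:
HKD 7,912,000.00 × 1.41261 = NOK 11,176,570.32
NOK 11,176,570.32 ÷ 12.1581 = CHF 919,269.48
CHF 919,269.48 ÷ 0.114623 = HKD 8,019,939.14
Profit = HKD 8,019,939.14 − HKD 7,912,000.00

Profit: HKD 107,939.14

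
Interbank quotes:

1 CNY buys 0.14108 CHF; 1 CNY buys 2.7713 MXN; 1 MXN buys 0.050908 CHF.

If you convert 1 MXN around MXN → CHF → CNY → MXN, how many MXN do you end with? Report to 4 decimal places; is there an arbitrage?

1.0000 (no arbitrage)

Around MXN → CHF → CNY → MXN: 1 × 0.050908 ÷ 0.14108 × 2.7713 = 1.000010
Product ≈ 1 (deviation 0.001%, within rounding noise).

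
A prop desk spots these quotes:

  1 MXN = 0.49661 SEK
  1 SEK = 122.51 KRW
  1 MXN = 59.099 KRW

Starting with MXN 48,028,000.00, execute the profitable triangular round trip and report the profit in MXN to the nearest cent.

Profitable loop is MXN → SEK → KRW → MXN:
MXN 48,028,000.00 × 0.49661 = SEK 23,851,185.08
SEK 23,851,185.08 × 122.51 = KRW 2,922,008,684
KRW 2,922,008,684 ÷ 59.099 = MXN 49,442,607.90
Profit = MXN 49,442,607.90 − MXN 48,028,000.00

Profit: MXN 1,414,607.90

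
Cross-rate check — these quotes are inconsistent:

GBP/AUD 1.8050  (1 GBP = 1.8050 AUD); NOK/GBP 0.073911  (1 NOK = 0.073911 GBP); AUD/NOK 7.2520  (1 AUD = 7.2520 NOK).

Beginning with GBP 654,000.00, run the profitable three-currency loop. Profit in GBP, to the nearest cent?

Profitable loop is GBP → NOK → AUD → GBP:
GBP 654,000.00 ÷ 0.073911 = NOK 8,848,479.93
NOK 8,848,479.93 ÷ 7.2520 = AUD 1,220,143.40
AUD 1,220,143.40 ÷ 1.8050 = GBP 675,979.72
Profit = GBP 675,979.72 − GBP 654,000.00

Profit: GBP 21,979.72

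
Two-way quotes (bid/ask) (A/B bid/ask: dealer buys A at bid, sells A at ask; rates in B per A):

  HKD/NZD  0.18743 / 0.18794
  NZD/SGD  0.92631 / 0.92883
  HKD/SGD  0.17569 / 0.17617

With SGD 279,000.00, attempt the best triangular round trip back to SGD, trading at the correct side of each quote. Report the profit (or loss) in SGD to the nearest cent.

Best loop SGD → NZD → HKD → SGD:
SGD 279,000.00 ÷ 0.92883 (buy NZD at ask) = NZD 300,377.89
NZD 300,377.89 ÷ 0.18794 (buy HKD at ask) = HKD 1,598,264.84
HKD 1,598,264.84 × 0.17569 (sell HKD at bid) = SGD 280,799.15

Net profit: SGD 1,799.15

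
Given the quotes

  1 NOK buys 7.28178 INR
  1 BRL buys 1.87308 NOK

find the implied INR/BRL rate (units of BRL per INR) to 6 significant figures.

1 INR ÷ 7.28178 = 0.137329 NOK
0.137329 NOK ÷ 1.87308 = 0.0733172 BRL

INR/BRL = 0.0733172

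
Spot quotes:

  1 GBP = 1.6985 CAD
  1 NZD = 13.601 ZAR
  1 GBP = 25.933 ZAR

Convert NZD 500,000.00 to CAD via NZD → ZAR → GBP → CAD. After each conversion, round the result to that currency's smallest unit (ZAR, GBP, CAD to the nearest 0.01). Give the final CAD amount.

CAD 445,403.51

NZD 500,000.00 × 13.601 = ZAR 6,800,500.00
ZAR 6,800,500.00 ÷ 25.933 = GBP 262,233.45
GBP 262,233.45 × 1.6985 = CAD 445,403.51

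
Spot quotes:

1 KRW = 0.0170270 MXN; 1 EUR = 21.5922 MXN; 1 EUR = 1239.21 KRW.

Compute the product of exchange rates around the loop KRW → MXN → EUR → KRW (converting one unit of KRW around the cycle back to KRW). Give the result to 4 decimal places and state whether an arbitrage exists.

Around KRW → MXN → EUR → KRW: 1 × 0.0170270 ÷ 21.5922 × 1239.21 = 0.977206
Product < 1; profitable direction is KRW → EUR → MXN → KRW.

0.9772 (arbitrage exists)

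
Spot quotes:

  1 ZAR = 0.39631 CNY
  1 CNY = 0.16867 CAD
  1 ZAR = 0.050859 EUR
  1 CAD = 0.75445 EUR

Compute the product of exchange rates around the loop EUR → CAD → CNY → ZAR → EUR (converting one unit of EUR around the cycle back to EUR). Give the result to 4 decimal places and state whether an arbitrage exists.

1.0085 (arbitrage exists)

Around EUR → CAD → CNY → ZAR → EUR: 1 ÷ 0.75445 ÷ 0.16867 ÷ 0.39631 × 0.050859 = 1.008473
Product > 1; profitable direction is EUR → CAD → CNY → ZAR → EUR.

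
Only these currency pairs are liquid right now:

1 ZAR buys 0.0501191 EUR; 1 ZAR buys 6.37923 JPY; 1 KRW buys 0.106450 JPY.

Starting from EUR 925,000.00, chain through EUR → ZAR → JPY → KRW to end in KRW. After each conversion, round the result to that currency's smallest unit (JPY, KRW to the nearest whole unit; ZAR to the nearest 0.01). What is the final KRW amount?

EUR 925,000.00 ÷ 0.0501191 = ZAR 18,456,037.72
ZAR 18,456,037.72 × 6.37923 = JPY 117,735,310
JPY 117,735,310 ÷ 0.106450 = KRW 1,106,015,124

KRW 1,106,015,124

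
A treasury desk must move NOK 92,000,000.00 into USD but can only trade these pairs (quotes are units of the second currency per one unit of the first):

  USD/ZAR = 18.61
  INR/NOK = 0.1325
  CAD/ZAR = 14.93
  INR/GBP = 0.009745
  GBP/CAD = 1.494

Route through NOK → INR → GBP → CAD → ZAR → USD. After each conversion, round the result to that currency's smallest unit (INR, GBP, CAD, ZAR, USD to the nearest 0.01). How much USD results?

USD 8,109,943.42

NOK 92,000,000.00 ÷ 0.1325 = INR 694,339,622.64
INR 694,339,622.64 × 0.009745 = GBP 6,766,339.62
GBP 6,766,339.62 × 1.494 = CAD 10,108,911.39
CAD 10,108,911.39 × 14.93 = ZAR 150,926,047.05
ZAR 150,926,047.05 ÷ 18.61 = USD 8,109,943.42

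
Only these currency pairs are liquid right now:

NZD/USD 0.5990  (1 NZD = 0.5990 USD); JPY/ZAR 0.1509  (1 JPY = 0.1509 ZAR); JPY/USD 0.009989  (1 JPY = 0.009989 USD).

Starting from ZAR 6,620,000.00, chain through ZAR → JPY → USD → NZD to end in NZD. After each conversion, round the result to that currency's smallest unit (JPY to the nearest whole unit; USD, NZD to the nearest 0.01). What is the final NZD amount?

NZD 731,583.57

ZAR 6,620,000.00 ÷ 0.1509 = JPY 43,870,113
JPY 43,870,113 × 0.009989 = USD 438,218.56
USD 438,218.56 ÷ 0.5990 = NZD 731,583.57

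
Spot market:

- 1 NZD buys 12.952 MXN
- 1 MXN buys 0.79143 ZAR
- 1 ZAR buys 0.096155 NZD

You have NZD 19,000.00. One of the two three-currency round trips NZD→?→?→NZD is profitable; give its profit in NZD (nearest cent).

Profit: NZD 276.69

Profitable loop is NZD → ZAR → MXN → NZD:
NZD 19,000.00 ÷ 0.096155 = ZAR 197,597.63
ZAR 197,597.63 ÷ 0.79143 = MXN 249,671.64
MXN 249,671.64 ÷ 12.952 = NZD 19,276.69
Profit = NZD 19,276.69 − NZD 19,000.00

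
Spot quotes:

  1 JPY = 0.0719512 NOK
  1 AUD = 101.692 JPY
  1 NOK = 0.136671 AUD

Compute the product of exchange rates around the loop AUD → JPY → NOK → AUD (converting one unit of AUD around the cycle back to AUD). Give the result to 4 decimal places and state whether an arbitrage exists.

Around AUD → JPY → NOK → AUD: 1 × 101.692 × 0.0719512 × 0.136671 = 1.000003
Product ≈ 1 (deviation 0.000%, within rounding noise).

1.0000 (no arbitrage)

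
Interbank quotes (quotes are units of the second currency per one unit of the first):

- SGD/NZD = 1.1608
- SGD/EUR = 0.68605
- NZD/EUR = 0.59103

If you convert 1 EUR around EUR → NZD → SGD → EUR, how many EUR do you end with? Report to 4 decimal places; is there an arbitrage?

1.0000 (no arbitrage)

Around EUR → NZD → SGD → EUR: 1 ÷ 0.59103 ÷ 1.1608 × 0.68605 = 0.999974
Product ≈ 1 (deviation 0.003%, within rounding noise).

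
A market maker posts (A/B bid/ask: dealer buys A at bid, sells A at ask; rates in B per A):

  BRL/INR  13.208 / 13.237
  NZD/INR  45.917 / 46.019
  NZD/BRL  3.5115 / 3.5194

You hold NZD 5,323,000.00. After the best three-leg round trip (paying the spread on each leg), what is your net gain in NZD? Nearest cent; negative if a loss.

Best loop NZD → BRL → INR → NZD:
NZD 5,323,000.00 × 3.5115 (sell NZD at bid) = BRL 18,691,714.50
BRL 18,691,714.50 × 13.208 (sell BRL at bid) = INR 246,880,165.12
INR 246,880,165.12 ÷ 46.019 (buy NZD at ask) = NZD 5,364,744.24

Net profit: NZD 41,744.24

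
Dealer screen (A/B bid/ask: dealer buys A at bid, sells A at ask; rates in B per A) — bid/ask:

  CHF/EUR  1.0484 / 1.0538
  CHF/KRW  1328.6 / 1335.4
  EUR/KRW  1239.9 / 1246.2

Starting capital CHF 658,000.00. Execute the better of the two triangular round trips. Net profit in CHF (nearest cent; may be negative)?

Best loop CHF → KRW → EUR → CHF:
CHF 658,000.00 × 1328.6 (sell CHF at bid) = KRW 874,218,800
KRW 874,218,800 ÷ 1246.2 (buy EUR at ask) = EUR 701,507.62
EUR 701,507.62 ÷ 1.0538 (buy CHF at ask) = CHF 665,693.32

Net profit: CHF 7,693.32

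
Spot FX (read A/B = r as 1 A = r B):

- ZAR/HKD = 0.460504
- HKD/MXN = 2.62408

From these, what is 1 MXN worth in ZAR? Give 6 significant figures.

MXN/ZAR = 0.827541

1 MXN ÷ 2.62408 = 0.381086 HKD
0.381086 HKD ÷ 0.460504 = 0.827541 ZAR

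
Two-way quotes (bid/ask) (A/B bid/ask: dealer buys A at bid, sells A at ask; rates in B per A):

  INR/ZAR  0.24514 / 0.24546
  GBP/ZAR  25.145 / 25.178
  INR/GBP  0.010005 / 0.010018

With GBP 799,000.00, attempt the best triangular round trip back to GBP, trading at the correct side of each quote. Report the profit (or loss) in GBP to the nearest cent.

Best loop GBP → ZAR → INR → GBP:
GBP 799,000.00 × 25.145 (sell GBP at bid) = ZAR 20,090,855.00
ZAR 20,090,855.00 ÷ 0.24546 (buy INR at ask) = INR 81,849,812.60
INR 81,849,812.60 × 0.010005 (sell INR at bid) = GBP 818,907.38

Net profit: GBP 19,907.38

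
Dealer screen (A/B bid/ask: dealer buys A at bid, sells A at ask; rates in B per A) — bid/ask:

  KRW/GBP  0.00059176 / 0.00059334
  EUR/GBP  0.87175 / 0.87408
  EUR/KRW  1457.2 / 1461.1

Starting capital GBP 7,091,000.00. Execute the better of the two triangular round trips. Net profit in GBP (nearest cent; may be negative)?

Net profit: GBP 39,432.51

Best loop GBP → KRW → EUR → GBP:
GBP 7,091,000.00 ÷ 0.00059334 (buy KRW at ask) = KRW 11,950,989,315
KRW 11,950,989,315 ÷ 1461.1 (buy EUR at ask) = EUR 8,179,446.52
EUR 8,179,446.52 × 0.87175 (sell EUR at bid) = GBP 7,130,432.51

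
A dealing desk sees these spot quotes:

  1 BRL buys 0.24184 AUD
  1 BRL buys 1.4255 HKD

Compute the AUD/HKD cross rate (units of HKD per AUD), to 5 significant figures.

1 AUD ÷ 0.24184 = 4.13497 BRL
4.13497 BRL × 1.4255 = 5.89439 HKD

AUD/HKD = 5.8944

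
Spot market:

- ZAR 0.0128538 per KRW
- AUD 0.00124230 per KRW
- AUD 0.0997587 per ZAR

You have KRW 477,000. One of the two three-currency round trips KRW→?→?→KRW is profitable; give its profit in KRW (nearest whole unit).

Profit: KRW 15,350

Profitable loop is KRW → ZAR → AUD → KRW:
KRW 477,000 × 0.0128538 = ZAR 6,131.26
ZAR 6,131.26 × 0.0997587 = AUD 611.65
AUD 611.65 ÷ 0.00124230 = KRW 492,350
Profit = KRW 492,350 − KRW 477,000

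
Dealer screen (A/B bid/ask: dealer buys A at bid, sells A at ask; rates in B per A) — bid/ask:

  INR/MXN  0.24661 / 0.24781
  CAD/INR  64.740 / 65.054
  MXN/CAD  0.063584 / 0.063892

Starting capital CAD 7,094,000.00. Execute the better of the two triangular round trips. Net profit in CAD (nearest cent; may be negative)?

Net profit: CAD 107,490.76

Best loop CAD → INR → MXN → CAD:
CAD 7,094,000.00 × 64.740 (sell CAD at bid) = INR 459,265,560.00
INR 459,265,560.00 × 0.24661 (sell INR at bid) = MXN 113,259,479.75
MXN 113,259,479.75 × 0.063584 (sell MXN at bid) = CAD 7,201,490.76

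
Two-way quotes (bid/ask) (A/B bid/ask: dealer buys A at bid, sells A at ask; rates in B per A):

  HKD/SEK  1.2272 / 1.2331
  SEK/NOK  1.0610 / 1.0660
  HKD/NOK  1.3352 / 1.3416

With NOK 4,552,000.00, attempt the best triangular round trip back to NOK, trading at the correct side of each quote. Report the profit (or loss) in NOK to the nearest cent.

Net profit: NOK 71,736.48

Best loop NOK → SEK → HKD → NOK:
NOK 4,552,000.00 ÷ 1.0660 (buy SEK at ask) = SEK 4,270,168.86
SEK 4,270,168.86 ÷ 1.2331 (buy HKD at ask) = HKD 3,462,954.23
HKD 3,462,954.23 × 1.3352 (sell HKD at bid) = NOK 4,623,736.48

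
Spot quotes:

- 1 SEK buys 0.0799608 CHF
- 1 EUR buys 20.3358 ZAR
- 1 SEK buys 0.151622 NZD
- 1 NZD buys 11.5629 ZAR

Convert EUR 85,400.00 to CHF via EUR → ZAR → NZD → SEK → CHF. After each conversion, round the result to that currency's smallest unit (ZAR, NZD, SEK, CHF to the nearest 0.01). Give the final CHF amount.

EUR 85,400.00 × 20.3358 = ZAR 1,736,677.32
ZAR 1,736,677.32 ÷ 11.5629 = NZD 150,193.92
NZD 150,193.92 ÷ 0.151622 = SEK 990,581.31
SEK 990,581.31 × 0.0799608 = CHF 79,207.67

CHF 79,207.67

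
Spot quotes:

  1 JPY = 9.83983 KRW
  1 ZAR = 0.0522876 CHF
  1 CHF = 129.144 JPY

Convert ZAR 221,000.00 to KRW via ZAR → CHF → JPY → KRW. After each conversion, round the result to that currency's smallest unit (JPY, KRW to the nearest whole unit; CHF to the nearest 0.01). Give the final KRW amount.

ZAR 221,000.00 × 0.0522876 = CHF 11,555.56
CHF 11,555.56 × 129.144 = JPY 1,492,331
JPY 1,492,331 × 9.83983 = KRW 14,684,283

KRW 14,684,283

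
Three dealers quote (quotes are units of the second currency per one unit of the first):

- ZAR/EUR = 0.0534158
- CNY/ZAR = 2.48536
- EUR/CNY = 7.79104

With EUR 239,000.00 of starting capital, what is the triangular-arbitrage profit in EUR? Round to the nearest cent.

Profit: EUR 8,202.23

Profitable loop is EUR → CNY → ZAR → EUR:
EUR 239,000.00 × 7.79104 = CNY 1,862,058.56
CNY 1,862,058.56 × 2.48536 = ZAR 4,627,885.86
ZAR 4,627,885.86 × 0.0534158 = EUR 247,202.23
Profit = EUR 247,202.23 − EUR 239,000.00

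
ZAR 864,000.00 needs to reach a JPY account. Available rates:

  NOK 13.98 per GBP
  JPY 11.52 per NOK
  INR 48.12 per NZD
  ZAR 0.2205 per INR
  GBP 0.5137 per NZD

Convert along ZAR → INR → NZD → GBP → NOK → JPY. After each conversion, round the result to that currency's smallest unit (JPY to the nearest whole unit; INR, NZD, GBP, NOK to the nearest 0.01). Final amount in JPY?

ZAR 864,000.00 ÷ 0.2205 = INR 3,918,367.35
INR 3,918,367.35 ÷ 48.12 = NZD 81,429.08
NZD 81,429.08 × 0.5137 = GBP 41,830.12
GBP 41,830.12 × 13.98 = NOK 584,785.08
NOK 584,785.08 × 11.52 = JPY 6,736,724

JPY 6,736,724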